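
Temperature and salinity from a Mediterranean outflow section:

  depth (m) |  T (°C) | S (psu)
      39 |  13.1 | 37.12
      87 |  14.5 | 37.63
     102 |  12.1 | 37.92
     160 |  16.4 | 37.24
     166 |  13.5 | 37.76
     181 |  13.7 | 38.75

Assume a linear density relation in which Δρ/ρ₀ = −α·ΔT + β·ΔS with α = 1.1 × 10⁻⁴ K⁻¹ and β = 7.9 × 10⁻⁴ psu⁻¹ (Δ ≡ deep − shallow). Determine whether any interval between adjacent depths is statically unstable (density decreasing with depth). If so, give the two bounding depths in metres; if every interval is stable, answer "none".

102–160 m

Evaluate Δρ/ρ₀ = −αΔT + βΔS across each adjacent pair:
  39–87 m: −αΔT+βΔS = −(1.1 × 10⁻⁴)(+1.4)+(7.9 × 10⁻⁴)(+0.51) = 2.5 × 10⁻⁴ → stable
  87–102 m: −αΔT+βΔS = −(1.1 × 10⁻⁴)(-2.4)+(7.9 × 10⁻⁴)(+0.29) = 4.9 × 10⁻⁴ → stable
  102–160 m: −αΔT+βΔS = −(1.1 × 10⁻⁴)(+4.3)+(7.9 × 10⁻⁴)(-0.68) = -1.0 × 10⁻³ → UNSTABLE
  160–166 m: −αΔT+βΔS = −(1.1 × 10⁻⁴)(-2.9)+(7.9 × 10⁻⁴)(+0.52) = 7.3 × 10⁻⁴ → stable
  166–181 m: −αΔT+βΔS = −(1.1 × 10⁻⁴)(+0.2)+(7.9 × 10⁻⁴)(+0.99) = 7.6 × 10⁻⁴ → stable
The 102–160 m interval has Δρ < 0: lighter water underlies denser water.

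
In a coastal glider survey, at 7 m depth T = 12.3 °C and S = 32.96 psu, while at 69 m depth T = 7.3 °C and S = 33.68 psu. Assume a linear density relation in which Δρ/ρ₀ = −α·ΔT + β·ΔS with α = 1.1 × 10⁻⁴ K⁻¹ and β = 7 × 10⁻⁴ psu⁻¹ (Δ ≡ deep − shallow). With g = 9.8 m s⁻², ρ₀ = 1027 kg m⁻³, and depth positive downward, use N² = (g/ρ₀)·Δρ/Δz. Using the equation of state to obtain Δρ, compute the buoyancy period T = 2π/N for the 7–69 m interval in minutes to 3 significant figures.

ΔT = -5.0 K, ΔS = +0.72 psu (deep − shallow).
Δρ/ρ₀ = −αΔT + βΔS = 5.50 × 10⁻⁴ + 5.04 × 10⁻⁴ = 1.054 × 10⁻³, so Δρ ≈ 1.082 kg m⁻³.
N² = (g/ρ₀)·Δρ/Δz = g·(Δρ/ρ₀)/Δz = 9.8 × 1.054 × 10⁻³ / 62 = 1.6660 × 10⁻⁴ s⁻².
N = √(1.6660 × 10⁻⁴) = 0.012907 rad s⁻¹ → T = 2π/N = 486.80 s = 8.1133 min ≈ 8.11 min.

8.11 min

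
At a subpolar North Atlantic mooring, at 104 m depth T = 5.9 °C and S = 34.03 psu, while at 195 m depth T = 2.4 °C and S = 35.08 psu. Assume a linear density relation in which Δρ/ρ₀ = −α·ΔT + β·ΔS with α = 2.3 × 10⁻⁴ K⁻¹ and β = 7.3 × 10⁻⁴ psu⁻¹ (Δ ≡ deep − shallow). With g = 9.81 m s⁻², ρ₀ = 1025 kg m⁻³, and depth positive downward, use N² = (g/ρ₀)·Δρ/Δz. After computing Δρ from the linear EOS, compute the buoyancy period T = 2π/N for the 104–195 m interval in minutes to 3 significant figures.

8.05 min

ΔT = -3.5 K, ΔS = +1.05 psu (deep − shallow).
Δρ/ρ₀ = −αΔT + βΔS = 8.05 × 10⁻⁴ + 7.665 × 10⁻⁴ = 1.5715 × 10⁻³, so Δρ ≈ 1.611 kg m⁻³.
N² = (g/ρ₀)·Δρ/Δz = g·(Δρ/ρ₀)/Δz = 9.81 × 1.5715 × 10⁻³ / 91 = 1.6941 × 10⁻⁴ s⁻².
N = √(1.6941 × 10⁻⁴) = 0.013016 rad s⁻¹ → T = 2π/N = 482.73 s = 8.0455 min ≈ 8.05 min.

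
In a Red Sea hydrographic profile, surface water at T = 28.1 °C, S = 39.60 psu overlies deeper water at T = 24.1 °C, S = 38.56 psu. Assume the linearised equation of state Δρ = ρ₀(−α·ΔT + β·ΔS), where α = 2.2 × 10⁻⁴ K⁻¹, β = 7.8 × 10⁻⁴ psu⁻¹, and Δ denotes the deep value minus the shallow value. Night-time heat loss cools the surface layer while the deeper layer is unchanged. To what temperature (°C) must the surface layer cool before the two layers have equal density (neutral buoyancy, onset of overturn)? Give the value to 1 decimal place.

27.8 °C

Neutral buoyancy requires Δρ = 0, i.e. −α(T_deep − T_surf′) + β(S_deep − S_surf) = 0.
T_surf′ = T_deep − (β/α)·ΔS = 24.1 − (7.8 × 10⁻⁴/2.2 × 10⁻⁴)·(-1.04) = 27.787 °C.
Cooling required: 28.1 − (27.787) = 0.313 °C.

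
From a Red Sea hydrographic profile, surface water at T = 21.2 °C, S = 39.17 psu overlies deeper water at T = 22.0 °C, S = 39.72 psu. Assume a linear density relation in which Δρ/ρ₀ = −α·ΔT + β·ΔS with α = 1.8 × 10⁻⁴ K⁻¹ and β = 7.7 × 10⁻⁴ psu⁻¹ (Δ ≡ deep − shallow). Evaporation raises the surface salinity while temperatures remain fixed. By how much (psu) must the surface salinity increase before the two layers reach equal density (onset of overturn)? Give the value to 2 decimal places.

Neutral buoyancy requires −α(T_deep − T_surf) + β(S_deep − S_surf′) = 0.
S_surf′ = S_deep − (α/β)·ΔT = 39.72 − (1.8 × 10⁻⁴/7.7 × 10⁻⁴)·(+0.8) = 39.5330 psu.
Increase required: 39.5330 − 39.17 = 0.3630 psu.

0.36 psu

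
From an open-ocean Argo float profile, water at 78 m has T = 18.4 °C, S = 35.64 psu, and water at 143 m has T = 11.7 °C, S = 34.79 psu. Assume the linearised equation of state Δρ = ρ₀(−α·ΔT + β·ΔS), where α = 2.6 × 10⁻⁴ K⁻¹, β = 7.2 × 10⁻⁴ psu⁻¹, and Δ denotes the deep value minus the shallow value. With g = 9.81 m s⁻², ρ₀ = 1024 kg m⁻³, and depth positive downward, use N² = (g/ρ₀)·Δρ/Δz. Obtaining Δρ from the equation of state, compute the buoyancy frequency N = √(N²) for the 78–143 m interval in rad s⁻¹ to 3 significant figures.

0.0131 rad s⁻¹

ΔT = -6.7 K, ΔS = -0.85 psu (deep − shallow).
Δρ/ρ₀ = −αΔT + βΔS = 1.742 × 10⁻³ − 6.12 × 10⁻⁴ = 1.13 × 10⁻³, so Δρ ≈ 1.157 kg m⁻³.
N² = (g/ρ₀)·Δρ/Δz = g·(Δρ/ρ₀)/Δz = 9.81 × 1.13 × 10⁻³ / 65 = 1.7054 × 10⁻⁴ s⁻².
N = √(1.7054 × 10⁻⁴) = 0.013059 rad s⁻¹ ≈ 0.0131 rad s⁻¹.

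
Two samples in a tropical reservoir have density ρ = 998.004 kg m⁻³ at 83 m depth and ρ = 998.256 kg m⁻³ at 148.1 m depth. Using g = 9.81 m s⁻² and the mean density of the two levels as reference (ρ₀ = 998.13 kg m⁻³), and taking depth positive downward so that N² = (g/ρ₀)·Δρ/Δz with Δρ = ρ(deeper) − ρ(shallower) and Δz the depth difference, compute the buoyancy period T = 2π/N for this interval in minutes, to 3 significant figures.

Δρ = 998.256 − 998.004 = 0.252 kg m⁻³ over Δz = 148.1 − 83 = 65.1 m.
N² = (9.81/998.13) × (0.252/65.1) = 3.8045 × 10⁻⁵ s⁻².
N = √(3.8045 × 10⁻⁵) = 6.1681 × 10⁻³ rad s⁻¹, so T = 2π/N = 1.0187 × 10³ s = 16.978 min ≈ 17.0 min.

17.0 min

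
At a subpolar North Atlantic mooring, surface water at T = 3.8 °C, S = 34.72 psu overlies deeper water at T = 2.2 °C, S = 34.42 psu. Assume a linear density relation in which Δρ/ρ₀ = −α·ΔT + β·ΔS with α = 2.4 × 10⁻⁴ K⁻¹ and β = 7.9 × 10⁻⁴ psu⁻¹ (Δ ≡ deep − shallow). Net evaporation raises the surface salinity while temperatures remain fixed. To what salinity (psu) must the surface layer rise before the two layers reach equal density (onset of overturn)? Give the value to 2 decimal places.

34.91 psu

Neutral buoyancy requires −α(T_deep − T_surf) + β(S_deep − S_surf′) = 0.
S_surf′ = S_deep − (α/β)·ΔT = 34.42 − (2.4 × 10⁻⁴/7.9 × 10⁻⁴)·(-1.6) = 34.9061 psu.
Increase required: 34.9061 − 34.72 = 0.1861 psu.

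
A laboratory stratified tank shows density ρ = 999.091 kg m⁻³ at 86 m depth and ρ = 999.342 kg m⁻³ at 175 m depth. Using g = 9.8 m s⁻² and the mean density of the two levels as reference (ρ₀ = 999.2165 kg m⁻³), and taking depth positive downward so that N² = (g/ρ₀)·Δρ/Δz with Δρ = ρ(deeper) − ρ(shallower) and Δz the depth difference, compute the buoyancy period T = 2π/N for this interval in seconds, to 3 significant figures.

Δρ = 999.342 − 999.091 = 0.251 kg m⁻³ over Δz = 175 − 86 = 89 m.
N² = (9.8/999.2165) × (0.251/89) = 2.7660 × 10⁻⁵ s⁻².
N = √(2.7660 × 10⁻⁵) = 5.2593 × 10⁻³ rad s⁻¹, so T = 2π/N = 1.1947 × 10³ s ≈ 1.19 × 10³ s.
N² > 0, so the interval is statically stable.

1.19 × 10³ s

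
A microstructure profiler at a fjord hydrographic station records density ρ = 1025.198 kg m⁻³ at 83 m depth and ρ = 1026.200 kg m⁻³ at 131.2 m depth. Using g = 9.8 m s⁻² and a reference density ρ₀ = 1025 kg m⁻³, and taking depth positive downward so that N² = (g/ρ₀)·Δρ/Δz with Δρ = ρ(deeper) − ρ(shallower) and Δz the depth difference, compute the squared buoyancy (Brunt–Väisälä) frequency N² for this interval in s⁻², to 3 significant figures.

1.99 × 10⁻⁴ s⁻²

Δρ = 1026.200 − 1025.198 = 1.002 kg m⁻³ over Δz = 131.2 − 83 = 48.2 m.
N² = (9.8/1025) × (1.002/48.2) = 1.9876 × 10⁻⁴ s⁻² ≈ 1.99 × 10⁻⁴ s⁻².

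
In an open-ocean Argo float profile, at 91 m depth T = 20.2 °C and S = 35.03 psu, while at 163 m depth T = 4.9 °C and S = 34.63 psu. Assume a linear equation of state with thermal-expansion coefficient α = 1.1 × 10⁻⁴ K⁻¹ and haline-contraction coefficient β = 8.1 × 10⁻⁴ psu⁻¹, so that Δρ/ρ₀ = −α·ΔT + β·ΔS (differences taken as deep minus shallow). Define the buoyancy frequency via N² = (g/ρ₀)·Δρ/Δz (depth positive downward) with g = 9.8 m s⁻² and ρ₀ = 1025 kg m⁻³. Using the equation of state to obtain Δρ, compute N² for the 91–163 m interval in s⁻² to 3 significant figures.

1.85 × 10⁻⁴ s⁻²

ΔT = -15.3 K, ΔS = -0.40 psu (deep − shallow).
Δρ/ρ₀ = −αΔT + βΔS = 1.683 × 10⁻³ − 3.24 × 10⁻⁴ = 1.359 × 10⁻³, so Δρ ≈ 1.393 kg m⁻³.
N² = (g/ρ₀)·Δρ/Δz = g·(Δρ/ρ₀)/Δz = 9.8 × 1.359 × 10⁻³ / 72 = 1.8498 × 10⁻⁴ s⁻² ≈ 1.85 × 10⁻⁴ s⁻².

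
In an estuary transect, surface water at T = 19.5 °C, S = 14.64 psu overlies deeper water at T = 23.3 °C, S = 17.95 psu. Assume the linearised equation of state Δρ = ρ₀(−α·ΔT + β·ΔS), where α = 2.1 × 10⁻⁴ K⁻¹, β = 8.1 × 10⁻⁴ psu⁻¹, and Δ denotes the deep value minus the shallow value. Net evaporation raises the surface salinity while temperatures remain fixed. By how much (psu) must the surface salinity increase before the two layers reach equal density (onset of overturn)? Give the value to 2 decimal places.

Neutral buoyancy requires −α(T_deep − T_surf) + β(S_deep − S_surf′) = 0.
S_surf′ = S_deep − (α/β)·ΔT = 17.95 − (2.1 × 10⁻⁴/8.1 × 10⁻⁴)·(+3.8) = 16.9648 psu.
Increase required: 16.9648 − 14.64 = 2.3248 psu.

2.32 psu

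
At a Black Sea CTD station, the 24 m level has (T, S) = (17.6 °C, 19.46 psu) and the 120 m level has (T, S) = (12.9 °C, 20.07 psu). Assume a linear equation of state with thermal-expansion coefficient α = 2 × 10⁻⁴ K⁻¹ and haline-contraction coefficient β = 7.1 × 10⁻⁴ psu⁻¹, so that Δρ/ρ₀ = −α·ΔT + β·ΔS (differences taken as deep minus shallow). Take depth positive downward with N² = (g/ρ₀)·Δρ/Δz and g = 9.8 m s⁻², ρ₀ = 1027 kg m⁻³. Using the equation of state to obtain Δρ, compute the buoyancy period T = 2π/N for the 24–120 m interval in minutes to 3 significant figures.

8.85 min

ΔT = -4.7 K, ΔS = +0.61 psu (deep − shallow).
Δρ/ρ₀ = −αΔT + βΔS = 9.40 × 10⁻⁴ + 4.331 × 10⁻⁴ = 1.3731 × 10⁻³, so Δρ ≈ 1.410 kg m⁻³.
N² = (g/ρ₀)·Δρ/Δz = g·(Δρ/ρ₀)/Δz = 9.8 × 1.3731 × 10⁻³ / 96 = 1.4017 × 10⁻⁴ s⁻².
N = √(1.4017 × 10⁻⁴) = 0.011839 rad s⁻¹ → T = 2π/N = 530.72 s = 8.8453 min ≈ 8.85 min.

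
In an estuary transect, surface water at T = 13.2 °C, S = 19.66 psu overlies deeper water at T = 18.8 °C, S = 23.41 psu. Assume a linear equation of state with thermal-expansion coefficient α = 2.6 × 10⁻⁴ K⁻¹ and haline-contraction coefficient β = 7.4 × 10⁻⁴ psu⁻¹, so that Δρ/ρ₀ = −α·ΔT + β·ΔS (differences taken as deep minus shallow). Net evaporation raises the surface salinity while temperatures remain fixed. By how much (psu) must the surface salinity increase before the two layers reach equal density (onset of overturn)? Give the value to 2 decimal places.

Neutral buoyancy requires −α(T_deep − T_surf) + β(S_deep − S_surf′) = 0.
S_surf′ = S_deep − (α/β)·ΔT = 23.41 − (2.6 × 10⁻⁴/7.4 × 10⁻⁴)·(+5.6) = 21.4424 psu.
Increase required: 21.4424 − 19.66 = 1.7824 psu.

1.78 psu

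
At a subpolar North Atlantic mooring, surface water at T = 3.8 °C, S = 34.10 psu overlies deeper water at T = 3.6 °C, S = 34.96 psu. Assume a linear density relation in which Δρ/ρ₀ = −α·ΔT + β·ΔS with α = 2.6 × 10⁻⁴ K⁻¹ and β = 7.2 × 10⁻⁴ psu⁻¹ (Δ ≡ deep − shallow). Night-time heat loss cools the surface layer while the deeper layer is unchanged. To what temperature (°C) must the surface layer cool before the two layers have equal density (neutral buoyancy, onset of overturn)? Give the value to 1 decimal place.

Neutral buoyancy requires Δρ = 0, i.e. −α(T_deep − T_surf′) + β(S_deep − S_surf) = 0.
T_surf′ = T_deep − (β/α)·ΔS = 3.6 − (7.2 × 10⁻⁴/2.6 × 10⁻⁴)·(+0.86) = 1.218 °C.
Cooling required: 3.8 − (1.218) = 2.582 °C.

1.2 °C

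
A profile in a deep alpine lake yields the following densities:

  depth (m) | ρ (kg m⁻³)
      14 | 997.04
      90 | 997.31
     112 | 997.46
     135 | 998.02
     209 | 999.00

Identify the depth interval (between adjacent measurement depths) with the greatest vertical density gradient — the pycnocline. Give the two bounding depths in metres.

Compute the density gradient over each adjacent pair:
  14–90 m: Δρ/Δz = 0.27/76 = 3.6 × 10⁻³ kg m⁻⁴
  90–112 m: Δρ/Δz = 0.15/22 = 6.8 × 10⁻³ kg m⁻⁴
  112–135 m: Δρ/Δz = 0.56/23 = 0.024 kg m⁻⁴
  135–209 m: Δρ/Δz = 0.98/74 = 0.013 kg m⁻⁴
The largest gradient is in the 112–135 m interval — the pycnocline.

112–135 m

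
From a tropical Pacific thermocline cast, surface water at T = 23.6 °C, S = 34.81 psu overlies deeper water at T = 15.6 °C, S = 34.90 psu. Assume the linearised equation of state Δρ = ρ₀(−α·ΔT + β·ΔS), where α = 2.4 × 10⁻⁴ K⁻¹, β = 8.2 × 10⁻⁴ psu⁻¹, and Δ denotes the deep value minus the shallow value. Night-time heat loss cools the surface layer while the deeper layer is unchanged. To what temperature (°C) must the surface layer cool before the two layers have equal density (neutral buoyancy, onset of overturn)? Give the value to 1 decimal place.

15.3 °C

Neutral buoyancy requires Δρ = 0, i.e. −α(T_deep − T_surf′) + β(S_deep − S_surf) = 0.
T_surf′ = T_deep − (β/α)·ΔS = 15.6 − (8.2 × 10⁻⁴/2.4 × 10⁻⁴)·(+0.09) = 15.293 °C.
Cooling required: 23.6 − (15.293) = 8.307 °C.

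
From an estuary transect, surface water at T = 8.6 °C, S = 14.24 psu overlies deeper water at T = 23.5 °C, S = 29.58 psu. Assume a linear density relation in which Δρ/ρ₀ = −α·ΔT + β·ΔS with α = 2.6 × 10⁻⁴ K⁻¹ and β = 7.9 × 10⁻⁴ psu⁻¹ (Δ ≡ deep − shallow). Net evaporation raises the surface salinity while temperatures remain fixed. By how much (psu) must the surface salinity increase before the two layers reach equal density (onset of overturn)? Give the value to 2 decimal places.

Neutral buoyancy requires −α(T_deep − T_surf) + β(S_deep − S_surf′) = 0.
S_surf′ = S_deep − (α/β)·ΔT = 29.58 − (2.6 × 10⁻⁴/7.9 × 10⁻⁴)·(+14.9) = 24.6762 psu.
Increase required: 24.6762 − 14.24 = 10.4362 psu.

10.44 psu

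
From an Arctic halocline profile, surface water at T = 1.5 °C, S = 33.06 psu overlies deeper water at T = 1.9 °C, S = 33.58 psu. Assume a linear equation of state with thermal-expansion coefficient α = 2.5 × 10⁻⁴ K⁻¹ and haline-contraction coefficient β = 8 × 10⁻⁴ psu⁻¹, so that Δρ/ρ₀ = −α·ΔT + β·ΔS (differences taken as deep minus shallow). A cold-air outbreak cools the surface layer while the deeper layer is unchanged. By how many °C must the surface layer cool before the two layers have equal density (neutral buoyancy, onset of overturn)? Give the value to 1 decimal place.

Neutral buoyancy requires Δρ = 0, i.e. −α(T_deep − T_surf′) + β(S_deep − S_surf) = 0.
T_surf′ = T_deep − (β/α)·ΔS = 1.9 − (8 × 10⁻⁴/2.5 × 10⁻⁴)·(+0.52) = 0.236 °C.
Cooling required: 1.5 − (0.236) = 1.264 °C.

1.3 °C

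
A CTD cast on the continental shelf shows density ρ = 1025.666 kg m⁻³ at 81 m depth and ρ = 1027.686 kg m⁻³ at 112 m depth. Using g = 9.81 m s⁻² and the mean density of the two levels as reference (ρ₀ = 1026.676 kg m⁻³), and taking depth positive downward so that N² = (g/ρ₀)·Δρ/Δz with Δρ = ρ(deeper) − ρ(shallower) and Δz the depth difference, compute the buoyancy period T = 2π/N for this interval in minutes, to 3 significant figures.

Δρ = 1027.686 − 1025.666 = 2.020 kg m⁻³ over Δz = 112 − 81 = 31 m.
N² = (9.81/1026.676) × (2.020/31) = 6.2262 × 10⁻⁴ s⁻².
N = √(6.2262 × 10⁻⁴) = 0.024952 rad s⁻¹, so T = 2π/N = 251.81 s = 4.1968 min ≈ 4.20 min.

4.20 min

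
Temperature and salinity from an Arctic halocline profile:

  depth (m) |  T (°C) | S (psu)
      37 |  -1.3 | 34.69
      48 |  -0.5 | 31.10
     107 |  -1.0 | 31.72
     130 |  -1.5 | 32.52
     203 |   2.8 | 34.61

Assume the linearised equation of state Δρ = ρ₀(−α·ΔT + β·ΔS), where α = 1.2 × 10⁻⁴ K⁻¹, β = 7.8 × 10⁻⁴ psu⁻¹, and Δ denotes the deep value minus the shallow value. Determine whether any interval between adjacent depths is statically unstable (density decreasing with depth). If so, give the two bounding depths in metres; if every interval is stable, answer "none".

37–48 m

Evaluate Δρ/ρ₀ = −αΔT + βΔS across each adjacent pair:
  37–48 m: −αΔT+βΔS = −(1.2 × 10⁻⁴)(+0.8)+(7.8 × 10⁻⁴)(-3.59) = -2.9 × 10⁻³ → UNSTABLE
  48–107 m: −αΔT+βΔS = −(1.2 × 10⁻⁴)(-0.5)+(7.8 × 10⁻⁴)(+0.62) = 5.4 × 10⁻⁴ → stable
  107–130 m: −αΔT+βΔS = −(1.2 × 10⁻⁴)(-0.5)+(7.8 × 10⁻⁴)(+0.80) = 6.8 × 10⁻⁴ → stable
  130–203 m: −αΔT+βΔS = −(1.2 × 10⁻⁴)(+4.3)+(7.8 × 10⁻⁴)(+2.09) = 1.1 × 10⁻³ → stable
The 37–48 m interval has Δρ < 0: lighter water underlies denser water.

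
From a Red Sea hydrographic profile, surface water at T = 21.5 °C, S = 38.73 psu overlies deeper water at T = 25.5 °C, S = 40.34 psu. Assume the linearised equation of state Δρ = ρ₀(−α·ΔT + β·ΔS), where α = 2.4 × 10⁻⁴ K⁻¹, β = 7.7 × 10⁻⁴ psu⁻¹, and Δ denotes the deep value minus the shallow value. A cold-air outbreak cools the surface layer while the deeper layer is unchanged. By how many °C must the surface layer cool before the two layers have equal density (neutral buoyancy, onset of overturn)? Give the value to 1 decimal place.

1.2 °C

Neutral buoyancy requires Δρ = 0, i.e. −α(T_deep − T_surf′) + β(S_deep − S_surf) = 0.
T_surf′ = T_deep − (β/α)·ΔS = 25.5 − (7.7 × 10⁻⁴/2.4 × 10⁻⁴)·(+1.61) = 20.335 °C.
Cooling required: 21.5 − (20.335) = 1.165 °C.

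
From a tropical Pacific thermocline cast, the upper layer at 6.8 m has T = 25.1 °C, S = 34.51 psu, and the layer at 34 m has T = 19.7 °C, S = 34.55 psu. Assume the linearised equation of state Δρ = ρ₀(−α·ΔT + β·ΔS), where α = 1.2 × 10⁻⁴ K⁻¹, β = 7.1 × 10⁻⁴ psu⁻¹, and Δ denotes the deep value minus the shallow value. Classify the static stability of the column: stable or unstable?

stable

ΔT = 19.7 − 25.1 = -5.4 K and ΔS = 34.55 − 34.51 = +0.04 psu (deep − shallow).
−αΔT = 6.48 × 10⁻⁴; βΔS = 2.84 × 10⁻⁵; sum Δρ/ρ₀ = 6.764 × 10⁻⁴.
Δρ/ρ₀ > 0, so Δρ > 0: deeper water is denser → statically stable.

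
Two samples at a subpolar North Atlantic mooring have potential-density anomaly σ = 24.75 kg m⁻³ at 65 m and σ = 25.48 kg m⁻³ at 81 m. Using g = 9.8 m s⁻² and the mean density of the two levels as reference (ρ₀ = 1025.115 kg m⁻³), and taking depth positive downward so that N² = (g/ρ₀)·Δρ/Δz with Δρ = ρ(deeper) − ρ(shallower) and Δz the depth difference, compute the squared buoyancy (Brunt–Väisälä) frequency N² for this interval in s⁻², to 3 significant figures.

4.36 × 10⁻⁴ s⁻²

Δρ = 1025.48 − 1024.75 = 0.73 kg m⁻³ over Δz = 81 − 65 = 16 m.
N² = (9.8/1025.115) × (0.73/16) = 4.3617 × 10⁻⁴ s⁻² ≈ 4.36 × 10⁻⁴ s⁻².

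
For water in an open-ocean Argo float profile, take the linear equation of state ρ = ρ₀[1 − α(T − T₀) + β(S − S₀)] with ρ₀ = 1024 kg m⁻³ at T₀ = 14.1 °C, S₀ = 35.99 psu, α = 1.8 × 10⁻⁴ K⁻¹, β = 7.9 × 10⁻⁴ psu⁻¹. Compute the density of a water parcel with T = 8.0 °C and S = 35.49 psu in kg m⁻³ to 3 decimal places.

T − T₀ = -6.1 K, S − S₀ = -0.50 psu.
Bracket = 1 − α·(-6.1) + β·(-0.50) = 1 + (7.03 × 10⁻⁴) = 1.0007030.
ρ = 1024 × 1.0007030 = 1024.720 kg m⁻³.

1024.720 kg m⁻³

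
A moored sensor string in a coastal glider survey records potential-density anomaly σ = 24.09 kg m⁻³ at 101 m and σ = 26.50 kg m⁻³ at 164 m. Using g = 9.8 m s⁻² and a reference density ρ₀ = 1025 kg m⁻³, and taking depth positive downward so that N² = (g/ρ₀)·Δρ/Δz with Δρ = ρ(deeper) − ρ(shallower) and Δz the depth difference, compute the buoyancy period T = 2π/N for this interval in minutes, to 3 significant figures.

Δρ = 1026.50 − 1024.09 = 2.41 kg m⁻³ over Δz = 164 − 101 = 63 m.
N² = (9.8/1025) × (2.41/63) = 3.6575 × 10⁻⁴ s⁻².
N = √(3.6575 × 10⁻⁴) = 0.019125 rad s⁻¹, so T = 2π/N = 328.53 s = 5.4755 min ≈ 5.48 min.

5.48 min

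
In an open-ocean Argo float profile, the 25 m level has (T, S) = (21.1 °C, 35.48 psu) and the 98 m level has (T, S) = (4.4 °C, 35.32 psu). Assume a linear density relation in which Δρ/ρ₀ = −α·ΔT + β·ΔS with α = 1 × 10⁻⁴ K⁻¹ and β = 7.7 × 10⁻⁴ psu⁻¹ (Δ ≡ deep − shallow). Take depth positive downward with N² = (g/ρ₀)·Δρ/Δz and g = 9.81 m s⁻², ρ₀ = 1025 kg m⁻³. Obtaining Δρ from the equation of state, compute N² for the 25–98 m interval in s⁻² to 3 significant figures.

ΔT = -16.7 K, ΔS = -0.16 psu (deep − shallow).
Δρ/ρ₀ = −αΔT + βΔS = 1.67 × 10⁻³ − 1.232 × 10⁻⁴ = 1.5468 × 10⁻³, so Δρ ≈ 1.585 kg m⁻³.
N² = (g/ρ₀)·Δρ/Δz = g·(Δρ/ρ₀)/Δz = 9.81 × 1.5468 × 10⁻³ / 73 = 2.0786 × 10⁻⁴ s⁻² ≈ 2.08 × 10⁻⁴ s⁻².

2.08 × 10⁻⁴ s⁻²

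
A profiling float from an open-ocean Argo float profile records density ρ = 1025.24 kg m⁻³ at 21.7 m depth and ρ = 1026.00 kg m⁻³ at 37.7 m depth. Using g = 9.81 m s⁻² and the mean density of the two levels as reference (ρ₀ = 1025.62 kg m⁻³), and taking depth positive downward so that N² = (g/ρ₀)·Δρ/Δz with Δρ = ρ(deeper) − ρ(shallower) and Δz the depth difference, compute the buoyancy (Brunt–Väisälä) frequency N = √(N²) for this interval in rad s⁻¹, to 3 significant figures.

0.0213 rad s⁻¹

Δρ = 1026.00 − 1025.24 = 0.76 kg m⁻³ over Δz = 37.7 − 21.7 = 16 m.
N² = (9.81/1025.62) × (0.76/16) = 4.5433 × 10⁻⁴ s⁻².
N = √(4.5433 × 10⁻⁴) = 0.021315 rad s⁻¹ ≈ 0.0213 rad s⁻¹.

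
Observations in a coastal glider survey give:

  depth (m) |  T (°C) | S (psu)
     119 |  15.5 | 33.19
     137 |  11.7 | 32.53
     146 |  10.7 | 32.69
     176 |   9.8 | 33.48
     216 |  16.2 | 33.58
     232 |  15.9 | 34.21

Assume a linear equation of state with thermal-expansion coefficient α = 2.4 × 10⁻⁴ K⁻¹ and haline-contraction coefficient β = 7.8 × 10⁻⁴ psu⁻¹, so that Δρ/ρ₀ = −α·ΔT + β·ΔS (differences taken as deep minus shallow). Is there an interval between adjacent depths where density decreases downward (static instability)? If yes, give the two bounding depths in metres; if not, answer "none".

Evaluate Δρ/ρ₀ = −αΔT + βΔS across each adjacent pair:
  119–137 m: −αΔT+βΔS = −(2.4 × 10⁻⁴)(-3.8)+(7.8 × 10⁻⁴)(-0.66) = 4.0 × 10⁻⁴ → stable
  137–146 m: −αΔT+βΔS = −(2.4 × 10⁻⁴)(-1.0)+(7.8 × 10⁻⁴)(+0.16) = 3.6 × 10⁻⁴ → stable
  146–176 m: −αΔT+βΔS = −(2.4 × 10⁻⁴)(-0.9)+(7.8 × 10⁻⁴)(+0.79) = 8.3 × 10⁻⁴ → stable
  176–216 m: −αΔT+βΔS = −(2.4 × 10⁻⁴)(+6.4)+(7.8 × 10⁻⁴)(+0.10) = -1.5 × 10⁻³ → UNSTABLE
  216–232 m: −αΔT+βΔS = −(2.4 × 10⁻⁴)(-0.3)+(7.8 × 10⁻⁴)(+0.63) = 5.6 × 10⁻⁴ → stable
The 176–216 m interval has Δρ < 0: lighter water underlies denser water.

176–216 m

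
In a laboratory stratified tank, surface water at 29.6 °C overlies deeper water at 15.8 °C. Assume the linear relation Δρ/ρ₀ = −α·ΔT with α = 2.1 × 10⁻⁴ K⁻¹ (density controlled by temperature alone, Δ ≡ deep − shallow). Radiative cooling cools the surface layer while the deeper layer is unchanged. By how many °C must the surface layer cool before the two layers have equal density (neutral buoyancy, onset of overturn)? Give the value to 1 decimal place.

13.8 °C

With temperature the only control, equal density requires T_surf′ = T_deep.
T_surf′ = 15.8 °C.
Cooling required: 29.6 − 15.8 = 13.8 °C.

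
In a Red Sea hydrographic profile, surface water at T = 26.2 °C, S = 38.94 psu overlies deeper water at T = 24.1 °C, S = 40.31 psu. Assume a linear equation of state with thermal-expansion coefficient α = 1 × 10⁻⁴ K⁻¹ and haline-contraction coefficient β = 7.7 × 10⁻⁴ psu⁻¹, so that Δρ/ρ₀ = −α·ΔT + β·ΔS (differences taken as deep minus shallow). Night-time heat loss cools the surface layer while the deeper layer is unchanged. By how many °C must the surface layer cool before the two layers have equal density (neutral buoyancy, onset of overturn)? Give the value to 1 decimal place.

Neutral buoyancy requires Δρ = 0, i.e. −α(T_deep − T_surf′) + β(S_deep − S_surf) = 0.
T_surf′ = T_deep − (β/α)·ΔS = 24.1 − (7.7 × 10⁻⁴/1 × 10⁻⁴)·(+1.37) = 13.551 °C.
Cooling required: 26.2 − (13.551) = 12.649 °C.

12.6 °C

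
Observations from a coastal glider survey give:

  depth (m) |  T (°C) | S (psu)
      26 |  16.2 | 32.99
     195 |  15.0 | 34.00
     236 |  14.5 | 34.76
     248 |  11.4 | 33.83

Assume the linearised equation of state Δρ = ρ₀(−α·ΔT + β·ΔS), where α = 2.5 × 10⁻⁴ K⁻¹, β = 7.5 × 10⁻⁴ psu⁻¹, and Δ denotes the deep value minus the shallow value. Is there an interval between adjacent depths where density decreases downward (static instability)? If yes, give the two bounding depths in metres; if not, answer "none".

none

Evaluate Δρ/ρ₀ = −αΔT + βΔS across each adjacent pair:
  26–195 m: −αΔT+βΔS = −(2.5 × 10⁻⁴)(-1.2)+(7.5 × 10⁻⁴)(+1.01) = 1.1 × 10⁻³ → stable
  195–236 m: −αΔT+βΔS = −(2.5 × 10⁻⁴)(-0.5)+(7.5 × 10⁻⁴)(+0.76) = 6.9 × 10⁻⁴ → stable
  236–248 m: −αΔT+βΔS = −(2.5 × 10⁻⁴)(-3.1)+(7.5 × 10⁻⁴)(-0.93) = 7.7 × 10⁻⁵ → stable
Every interval has Δρ > 0: the column is stably stratified throughout.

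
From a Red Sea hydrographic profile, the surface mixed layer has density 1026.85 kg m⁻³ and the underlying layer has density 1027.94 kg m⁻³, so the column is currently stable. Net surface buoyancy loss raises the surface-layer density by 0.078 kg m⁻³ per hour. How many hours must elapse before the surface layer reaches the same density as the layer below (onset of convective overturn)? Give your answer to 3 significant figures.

14.0 hours

Density deficit of the surface layer: 1027.94 − 1026.85 = 1.09 kg m⁻³.
Required change = 1.09 / 0.078 = 14.0 hours.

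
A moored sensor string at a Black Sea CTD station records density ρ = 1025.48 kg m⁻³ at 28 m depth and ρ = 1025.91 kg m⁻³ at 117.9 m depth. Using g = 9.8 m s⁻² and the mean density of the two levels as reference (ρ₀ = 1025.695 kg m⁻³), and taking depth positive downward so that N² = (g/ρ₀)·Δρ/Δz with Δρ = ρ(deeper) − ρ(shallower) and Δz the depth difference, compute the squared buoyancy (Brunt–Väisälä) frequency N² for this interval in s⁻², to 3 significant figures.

4.57 × 10⁻⁵ s⁻²

Δρ = 1025.91 − 1025.48 = 0.43 kg m⁻³ over Δz = 117.9 − 28 = 89.9 m.
N² = (9.8/1025.695) × (0.43/89.9) = 4.5700 × 10⁻⁵ s⁻² ≈ 4.57 × 10⁻⁵ s⁻².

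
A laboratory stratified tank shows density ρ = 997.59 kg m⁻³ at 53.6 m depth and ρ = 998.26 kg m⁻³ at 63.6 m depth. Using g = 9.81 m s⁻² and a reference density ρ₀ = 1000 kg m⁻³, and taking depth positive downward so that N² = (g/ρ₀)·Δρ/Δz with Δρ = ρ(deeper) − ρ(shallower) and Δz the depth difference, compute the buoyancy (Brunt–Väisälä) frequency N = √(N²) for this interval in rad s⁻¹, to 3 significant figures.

Δρ = 998.26 − 997.59 = 0.67 kg m⁻³ over Δz = 63.6 − 53.6 = 10 m.
N² = (9.81/1000) × (0.67/10) = 6.5727 × 10⁻⁴ s⁻².
N = √(6.5727 × 10⁻⁴) = 0.025637 rad s⁻¹ ≈ 0.0256 rad s⁻¹.

0.0256 rad s⁻¹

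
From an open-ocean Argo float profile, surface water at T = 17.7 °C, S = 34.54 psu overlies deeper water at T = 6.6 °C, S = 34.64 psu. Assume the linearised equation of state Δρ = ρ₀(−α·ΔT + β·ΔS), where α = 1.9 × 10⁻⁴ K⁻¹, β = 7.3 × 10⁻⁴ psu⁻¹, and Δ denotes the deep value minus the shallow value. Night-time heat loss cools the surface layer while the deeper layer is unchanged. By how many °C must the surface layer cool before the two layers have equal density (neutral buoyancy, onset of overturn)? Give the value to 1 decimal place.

11.5 °C

Neutral buoyancy requires Δρ = 0, i.e. −α(T_deep − T_surf′) + β(S_deep − S_surf) = 0.
T_surf′ = T_deep − (β/α)·ΔS = 6.6 − (7.3 × 10⁻⁴/1.9 × 10⁻⁴)·(+0.10) = 6.216 °C.
Cooling required: 17.7 − (6.216) = 11.484 °C.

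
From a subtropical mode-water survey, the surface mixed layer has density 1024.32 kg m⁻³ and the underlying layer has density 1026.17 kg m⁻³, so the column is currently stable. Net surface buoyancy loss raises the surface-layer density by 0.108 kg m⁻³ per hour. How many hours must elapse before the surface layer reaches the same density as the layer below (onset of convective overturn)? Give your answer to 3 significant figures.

Density deficit of the surface layer: 1026.17 − 1024.32 = 1.85 kg m⁻³.
Required change = 1.85 / 0.108 = 17.1 hours.

17.1 hours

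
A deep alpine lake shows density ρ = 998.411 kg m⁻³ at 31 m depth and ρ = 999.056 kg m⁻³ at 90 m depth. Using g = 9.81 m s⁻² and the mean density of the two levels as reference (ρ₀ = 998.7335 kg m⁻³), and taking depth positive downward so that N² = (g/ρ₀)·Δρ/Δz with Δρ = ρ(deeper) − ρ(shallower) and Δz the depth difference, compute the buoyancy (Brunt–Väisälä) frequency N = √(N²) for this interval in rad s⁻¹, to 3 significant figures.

Δρ = 999.056 − 998.411 = 0.645 kg m⁻³ over Δz = 90 − 31 = 59 m.
N² = (9.81/998.7335) × (0.645/59) = 1.0738 × 10⁻⁴ s⁻².
N = √(1.0738 × 10⁻⁴) = 0.010362 rad s⁻¹ ≈ 0.0104 rad s⁻¹.

0.0104 rad s⁻¹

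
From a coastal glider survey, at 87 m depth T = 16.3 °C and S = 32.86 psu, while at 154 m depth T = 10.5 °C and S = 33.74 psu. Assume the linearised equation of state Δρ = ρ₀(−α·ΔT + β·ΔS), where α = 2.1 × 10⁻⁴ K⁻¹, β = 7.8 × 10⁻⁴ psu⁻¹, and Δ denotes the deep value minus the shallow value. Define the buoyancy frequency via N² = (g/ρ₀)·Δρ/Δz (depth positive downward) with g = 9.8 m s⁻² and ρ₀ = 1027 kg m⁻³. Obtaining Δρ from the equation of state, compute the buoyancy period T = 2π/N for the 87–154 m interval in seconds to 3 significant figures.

376 s

ΔT = -5.8 K, ΔS = +0.88 psu (deep − shallow).
Δρ/ρ₀ = −αΔT + βΔS = 1.218 × 10⁻³ + 6.864 × 10⁻⁴ = 1.9044 × 10⁻³, so Δρ ≈ 1.956 kg m⁻³.
N² = (g/ρ₀)·Δρ/Δz = g·(Δρ/ρ₀)/Δz = 9.8 × 1.9044 × 10⁻³ / 67 = 2.7855 × 10⁻⁴ s⁻².
N = √(2.7855 × 10⁻⁴) = 0.016690 rad s⁻¹ → T = 2π/N = 376.46 s ≈ 376 s.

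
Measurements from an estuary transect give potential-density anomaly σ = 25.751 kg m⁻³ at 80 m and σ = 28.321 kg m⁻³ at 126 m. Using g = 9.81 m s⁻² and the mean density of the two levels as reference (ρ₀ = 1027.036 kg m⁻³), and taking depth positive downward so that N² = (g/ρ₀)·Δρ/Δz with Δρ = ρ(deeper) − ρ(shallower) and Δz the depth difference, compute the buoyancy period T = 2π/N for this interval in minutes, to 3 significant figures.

Δρ = 1028.321 − 1025.751 = 2.570 kg m⁻³ over Δz = 126 − 80 = 46 m.
N² = (9.81/1027.036) × (2.570/46) = 5.3365 × 10⁻⁴ s⁻².
N = √(5.3365 × 10⁻⁴) = 0.023101 rad s⁻¹, so T = 2π/N = 271.99 s = 4.5332 min ≈ 4.53 min.

4.53 min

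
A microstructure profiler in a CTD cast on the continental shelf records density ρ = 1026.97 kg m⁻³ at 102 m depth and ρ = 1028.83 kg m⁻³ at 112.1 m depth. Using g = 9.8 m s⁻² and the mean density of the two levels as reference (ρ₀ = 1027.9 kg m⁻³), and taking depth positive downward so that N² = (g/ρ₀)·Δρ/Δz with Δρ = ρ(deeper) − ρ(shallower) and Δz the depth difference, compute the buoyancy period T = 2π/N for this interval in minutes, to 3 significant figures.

Δρ = 1028.83 − 1026.97 = 1.86 kg m⁻³ over Δz = 112.1 − 102 = 10.1 m.
N² = (9.8/1027.9) × (1.86/10.1) = 1.7558 × 10⁻³ s⁻².
N = √(1.7558 × 10⁻³) = 0.041902 rad s⁻¹, so T = 2π/N = 149.95 s = 2.4992 min ≈ 2.50 min.

2.50 min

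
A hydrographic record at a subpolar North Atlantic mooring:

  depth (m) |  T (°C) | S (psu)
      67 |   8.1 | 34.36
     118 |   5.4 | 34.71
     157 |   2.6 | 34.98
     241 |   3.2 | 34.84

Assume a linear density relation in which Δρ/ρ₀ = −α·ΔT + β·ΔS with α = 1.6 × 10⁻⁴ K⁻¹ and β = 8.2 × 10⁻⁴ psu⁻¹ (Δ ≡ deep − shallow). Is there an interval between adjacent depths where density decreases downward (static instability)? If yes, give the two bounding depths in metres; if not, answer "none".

157–241 m

Evaluate Δρ/ρ₀ = −αΔT + βΔS across each adjacent pair:
  67–118 m: −αΔT+βΔS = −(1.6 × 10⁻⁴)(-2.7)+(8.2 × 10⁻⁴)(+0.35) = 7.2 × 10⁻⁴ → stable
  118–157 m: −αΔT+βΔS = −(1.6 × 10⁻⁴)(-2.8)+(8.2 × 10⁻⁴)(+0.27) = 6.7 × 10⁻⁴ → stable
  157–241 m: −αΔT+βΔS = −(1.6 × 10⁻⁴)(+0.6)+(8.2 × 10⁻⁴)(-0.14) = -2.1 × 10⁻⁴ → UNSTABLE
The 157–241 m interval has Δρ < 0: lighter water underlies denser water.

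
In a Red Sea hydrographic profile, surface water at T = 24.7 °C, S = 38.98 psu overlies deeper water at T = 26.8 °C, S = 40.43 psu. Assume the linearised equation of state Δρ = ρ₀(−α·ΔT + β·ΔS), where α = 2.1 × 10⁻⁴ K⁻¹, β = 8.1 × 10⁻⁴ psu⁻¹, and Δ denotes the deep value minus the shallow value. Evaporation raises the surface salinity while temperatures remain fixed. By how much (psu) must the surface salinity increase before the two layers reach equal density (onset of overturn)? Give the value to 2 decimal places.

0.91 psu

Neutral buoyancy requires −α(T_deep − T_surf) + β(S_deep − S_surf′) = 0.
S_surf′ = S_deep − (α/β)·ΔT = 40.43 − (2.1 × 10⁻⁴/8.1 × 10⁻⁴)·(+2.1) = 39.8856 psu.
Increase required: 39.8856 − 38.98 = 0.9056 psu.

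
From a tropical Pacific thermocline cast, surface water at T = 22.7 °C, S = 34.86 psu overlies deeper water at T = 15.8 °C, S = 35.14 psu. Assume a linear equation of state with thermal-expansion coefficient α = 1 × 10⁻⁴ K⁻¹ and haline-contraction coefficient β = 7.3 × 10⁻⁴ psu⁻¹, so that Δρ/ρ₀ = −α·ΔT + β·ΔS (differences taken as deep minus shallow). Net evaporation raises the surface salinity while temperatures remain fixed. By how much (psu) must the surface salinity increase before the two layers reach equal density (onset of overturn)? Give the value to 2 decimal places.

1.23 psu

Neutral buoyancy requires −α(T_deep − T_surf) + β(S_deep − S_surf′) = 0.
S_surf′ = S_deep − (α/β)·ΔT = 35.14 − (1 × 10⁻⁴/7.3 × 10⁻⁴)·(-6.9) = 36.0852 psu.
Increase required: 36.0852 − 34.86 = 1.2252 psu.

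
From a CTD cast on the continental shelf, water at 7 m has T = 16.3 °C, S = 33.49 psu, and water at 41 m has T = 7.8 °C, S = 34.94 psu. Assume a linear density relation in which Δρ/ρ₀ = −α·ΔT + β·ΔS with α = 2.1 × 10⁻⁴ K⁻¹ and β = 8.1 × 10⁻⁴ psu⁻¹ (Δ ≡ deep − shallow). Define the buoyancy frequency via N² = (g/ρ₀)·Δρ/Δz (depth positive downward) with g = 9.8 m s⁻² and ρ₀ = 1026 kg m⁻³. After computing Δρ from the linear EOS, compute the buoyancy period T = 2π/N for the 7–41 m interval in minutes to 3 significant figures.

3.59 min

ΔT = -8.5 K, ΔS = +1.45 psu (deep − shallow).
Δρ/ρ₀ = −αΔT + βΔS = 1.785 × 10⁻³ + 1.1745 × 10⁻³ = 2.9595 × 10⁻³, so Δρ ≈ 3.036 kg m⁻³.
N² = (g/ρ₀)·Δρ/Δz = g·(Δρ/ρ₀)/Δz = 9.8 × 2.9595 × 10⁻³ / 34 = 8.5303 × 10⁻⁴ s⁻².
N = √(8.5303 × 10⁻⁴) = 0.029207 rad s⁻¹ → T = 2π/N = 215.13 s = 3.5855 min ≈ 3.59 min.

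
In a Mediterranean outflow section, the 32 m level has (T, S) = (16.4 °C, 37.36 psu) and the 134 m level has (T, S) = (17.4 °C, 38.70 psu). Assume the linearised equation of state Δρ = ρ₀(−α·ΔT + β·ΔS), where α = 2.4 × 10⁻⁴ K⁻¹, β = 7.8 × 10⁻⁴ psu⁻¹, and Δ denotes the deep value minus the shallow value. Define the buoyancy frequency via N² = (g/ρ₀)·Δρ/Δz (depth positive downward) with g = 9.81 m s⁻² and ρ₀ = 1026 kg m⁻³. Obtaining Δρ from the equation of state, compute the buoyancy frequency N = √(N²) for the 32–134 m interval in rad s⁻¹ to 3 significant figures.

ΔT = +1.0 K, ΔS = +1.34 psu (deep − shallow).
Δρ/ρ₀ = −αΔT + βΔS = -2.40 × 10⁻⁴ + 1.0452 × 10⁻³ = 8.052 × 10⁻⁴, so Δρ ≈ 0.8261 kg m⁻³.
N² = (g/ρ₀)·Δρ/Δz = g·(Δρ/ρ₀)/Δz = 9.81 × 8.052 × 10⁻⁴ / 102 = 7.7441 × 10⁻⁵ s⁻².
N = √(7.7441 × 10⁻⁵) = 8.8001 × 10⁻³ rad s⁻¹ ≈ 8.80 × 10⁻³ rad s⁻¹.

8.80 × 10⁻³ rad s⁻¹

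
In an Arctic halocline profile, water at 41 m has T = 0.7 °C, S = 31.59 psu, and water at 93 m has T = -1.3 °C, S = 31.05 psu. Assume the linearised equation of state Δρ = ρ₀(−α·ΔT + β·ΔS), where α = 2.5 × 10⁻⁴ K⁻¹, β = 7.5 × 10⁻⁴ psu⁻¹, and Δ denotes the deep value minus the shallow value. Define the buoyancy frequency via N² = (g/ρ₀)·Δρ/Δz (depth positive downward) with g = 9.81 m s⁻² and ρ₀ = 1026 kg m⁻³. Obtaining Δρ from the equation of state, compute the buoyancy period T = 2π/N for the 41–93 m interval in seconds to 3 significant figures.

1.48 × 10³ s

ΔT = -2.0 K, ΔS = -0.54 psu (deep − shallow).
Δρ/ρ₀ = −αΔT + βΔS = 5.00 × 10⁻⁴ − 4.05 × 10⁻⁴ = 9.50 × 10⁻⁵, so Δρ ≈ 0.09747 kg m⁻³.
N² = (g/ρ₀)·Δρ/Δz = g·(Δρ/ρ₀)/Δz = 9.81 × 9.50 × 10⁻⁵ / 52 = 1.7922 × 10⁻⁵ s⁻².
N = √(1.7922 × 10⁻⁵) = 4.2334 × 10⁻³ rad s⁻¹ → T = 2π/N = 1.4842 × 10³ s ≈ 1.48 × 10³ s.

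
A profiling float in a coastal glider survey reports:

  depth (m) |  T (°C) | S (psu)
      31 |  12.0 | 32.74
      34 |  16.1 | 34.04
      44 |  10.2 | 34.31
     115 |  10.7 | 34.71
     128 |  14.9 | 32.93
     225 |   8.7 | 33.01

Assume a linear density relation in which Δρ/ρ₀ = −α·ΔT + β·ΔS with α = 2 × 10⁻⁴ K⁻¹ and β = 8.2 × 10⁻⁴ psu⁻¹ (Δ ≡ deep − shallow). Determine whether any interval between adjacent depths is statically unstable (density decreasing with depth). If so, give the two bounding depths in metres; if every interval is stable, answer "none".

Evaluate Δρ/ρ₀ = −αΔT + βΔS across each adjacent pair:
  31–34 m: −αΔT+βΔS = −(2 × 10⁻⁴)(+4.1)+(8.2 × 10⁻⁴)(+1.30) = 2.5 × 10⁻⁴ → stable
  34–44 m: −αΔT+βΔS = −(2 × 10⁻⁴)(-5.9)+(8.2 × 10⁻⁴)(+0.27) = 1.4 × 10⁻³ → stable
  44–115 m: −αΔT+βΔS = −(2 × 10⁻⁴)(+0.5)+(8.2 × 10⁻⁴)(+0.40) = 2.3 × 10⁻⁴ → stable
  115–128 m: −αΔT+βΔS = −(2 × 10⁻⁴)(+4.2)+(8.2 × 10⁻⁴)(-1.78) = -2.3 × 10⁻³ → UNSTABLE
  128–225 m: −αΔT+βΔS = −(2 × 10⁻⁴)(-6.2)+(8.2 × 10⁻⁴)(+0.08) = 1.3 × 10⁻³ → stable
The 115–128 m interval has Δρ < 0: lighter water underlies denser water.

115–128 m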